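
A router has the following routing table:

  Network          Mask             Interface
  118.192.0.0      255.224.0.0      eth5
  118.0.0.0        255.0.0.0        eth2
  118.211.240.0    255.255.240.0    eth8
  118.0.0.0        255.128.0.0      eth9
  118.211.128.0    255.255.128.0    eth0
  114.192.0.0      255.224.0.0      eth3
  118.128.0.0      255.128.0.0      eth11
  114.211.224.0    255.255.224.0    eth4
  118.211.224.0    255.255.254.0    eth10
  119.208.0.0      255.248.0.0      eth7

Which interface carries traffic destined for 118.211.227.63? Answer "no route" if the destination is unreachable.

Routes whose prefix contains 118.211.227.63:
  118.0.0.0/8 (118.0.0.0 - 118.255.255.255) -> eth2
  118.128.0.0/9 (118.128.0.0 - 118.255.255.255) -> eth11
  118.192.0.0/11 (118.192.0.0 - 118.223.255.255) -> eth5
  118.211.128.0/17 (118.211.128.0 - 118.211.255.255) -> eth0
More-specific entries that do NOT match:
  118.211.224.0/23 (118.211.224.0 - 118.211.225.255) does not contain 118.211.227.63
  118.211.240.0/20 (118.211.240.0 - 118.211.255.255) does not contain 118.211.227.63
  114.211.224.0/19 (114.211.224.0 - 114.211.255.255) does not contain 118.211.227.63
Longest matching prefix is /17 -> interface eth0.

eth0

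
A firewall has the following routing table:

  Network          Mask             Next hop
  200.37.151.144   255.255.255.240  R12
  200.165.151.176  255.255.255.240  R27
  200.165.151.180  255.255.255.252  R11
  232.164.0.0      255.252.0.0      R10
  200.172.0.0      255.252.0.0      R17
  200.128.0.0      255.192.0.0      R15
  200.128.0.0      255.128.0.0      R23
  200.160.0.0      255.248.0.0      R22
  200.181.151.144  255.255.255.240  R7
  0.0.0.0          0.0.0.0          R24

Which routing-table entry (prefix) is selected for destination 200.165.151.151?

200.160.0.0/13

Entries matching 200.165.151.151:
  0.0.0.0/0 (default, matches everything)
  200.128.0.0/9 (200.128.0.0 - 200.255.255.255)
  200.128.0.0/10 (200.128.0.0 - 200.191.255.255)
  200.160.0.0/13 (200.160.0.0 - 200.167.255.255)
Most specific is 200.160.0.0/13.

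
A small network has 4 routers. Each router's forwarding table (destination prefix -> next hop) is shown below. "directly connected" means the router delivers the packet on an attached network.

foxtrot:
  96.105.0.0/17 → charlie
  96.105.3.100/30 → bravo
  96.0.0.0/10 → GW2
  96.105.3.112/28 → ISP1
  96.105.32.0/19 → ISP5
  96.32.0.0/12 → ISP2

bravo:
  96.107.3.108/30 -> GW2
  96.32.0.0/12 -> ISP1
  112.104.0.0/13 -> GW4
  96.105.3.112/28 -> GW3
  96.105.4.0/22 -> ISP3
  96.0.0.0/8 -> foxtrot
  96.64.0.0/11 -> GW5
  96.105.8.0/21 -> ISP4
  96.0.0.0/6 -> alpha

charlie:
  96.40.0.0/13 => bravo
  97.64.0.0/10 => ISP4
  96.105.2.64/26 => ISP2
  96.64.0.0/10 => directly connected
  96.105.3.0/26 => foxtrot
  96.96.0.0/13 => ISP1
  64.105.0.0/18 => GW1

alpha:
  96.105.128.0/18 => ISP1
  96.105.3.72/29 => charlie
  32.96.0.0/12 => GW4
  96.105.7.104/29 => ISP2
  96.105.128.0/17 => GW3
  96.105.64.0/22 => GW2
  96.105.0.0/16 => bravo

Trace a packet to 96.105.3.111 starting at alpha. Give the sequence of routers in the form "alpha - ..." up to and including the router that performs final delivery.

alpha - bravo - foxtrot - charlie

At alpha: longest match for 96.105.3.111 is 96.105.0.0/16 -> bravo
At bravo: longest match for 96.105.3.111 is 96.0.0.0/8 -> foxtrot
At foxtrot: longest match for 96.105.3.111 is 96.105.0.0/17 -> charlie
At charlie: longest match for 96.105.3.111 is 96.64.0.0/10 -> directly connected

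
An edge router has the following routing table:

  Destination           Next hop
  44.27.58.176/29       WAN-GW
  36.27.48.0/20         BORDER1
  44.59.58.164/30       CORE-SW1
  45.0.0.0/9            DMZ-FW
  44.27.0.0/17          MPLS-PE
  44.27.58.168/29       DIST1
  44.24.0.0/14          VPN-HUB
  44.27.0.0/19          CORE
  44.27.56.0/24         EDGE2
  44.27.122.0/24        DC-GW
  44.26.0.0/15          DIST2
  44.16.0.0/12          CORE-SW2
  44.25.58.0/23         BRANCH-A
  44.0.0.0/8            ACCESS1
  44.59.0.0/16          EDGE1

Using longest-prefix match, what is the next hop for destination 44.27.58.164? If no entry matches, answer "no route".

MPLS-PE

Routes whose prefix contains 44.27.58.164:
  44.0.0.0/8 (44.0.0.0 - 44.255.255.255) -> ACCESS1
  44.16.0.0/12 (44.16.0.0 - 44.31.255.255) -> CORE-SW2
  44.24.0.0/14 (44.24.0.0 - 44.27.255.255) -> VPN-HUB
  44.26.0.0/15 (44.26.0.0 - 44.27.255.255) -> DIST2
  44.27.0.0/17 (44.27.0.0 - 44.27.127.255) -> MPLS-PE
More-specific entries that do NOT match:
  44.59.58.164/30 (44.59.58.164 - 44.59.58.167) does not contain 44.27.58.164
  44.27.58.176/29 (44.27.58.176 - 44.27.58.183) does not contain 44.27.58.164
  44.27.58.168/29 (44.27.58.168 - 44.27.58.175) does not contain 44.27.58.164
  44.27.56.0/24 (44.27.56.0 - 44.27.56.255) does not contain 44.27.58.164
  44.27.122.0/24 (44.27.122.0 - 44.27.122.255) does not contain 44.27.58.164
  44.25.58.0/23 (44.25.58.0 - 44.25.59.255) does not contain 44.27.58.164
  36.27.48.0/20 (36.27.48.0 - 36.27.63.255) does not contain 44.27.58.164
  44.27.0.0/19 (44.27.0.0 - 44.27.31.255) does not contain 44.27.58.164
Longest matching prefix is /17 -> next hop MPLS-PE.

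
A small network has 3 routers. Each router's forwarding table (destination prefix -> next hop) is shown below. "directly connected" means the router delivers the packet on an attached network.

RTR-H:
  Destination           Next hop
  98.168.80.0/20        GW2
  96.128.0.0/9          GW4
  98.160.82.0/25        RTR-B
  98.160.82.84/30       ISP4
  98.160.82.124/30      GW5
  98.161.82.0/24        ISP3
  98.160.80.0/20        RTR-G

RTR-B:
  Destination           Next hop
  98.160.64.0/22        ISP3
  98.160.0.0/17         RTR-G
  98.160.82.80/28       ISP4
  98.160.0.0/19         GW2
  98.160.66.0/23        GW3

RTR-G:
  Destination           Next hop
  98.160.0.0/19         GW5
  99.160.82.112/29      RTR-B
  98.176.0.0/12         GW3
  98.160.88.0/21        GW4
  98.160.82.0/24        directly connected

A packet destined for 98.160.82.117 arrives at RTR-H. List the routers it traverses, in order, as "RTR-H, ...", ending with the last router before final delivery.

At RTR-H: longest match for 98.160.82.117 is 98.160.82.0/25 -> RTR-B
At RTR-B: longest match for 98.160.82.117 is 98.160.0.0/17 -> RTR-G
At RTR-G: longest match for 98.160.82.117 is 98.160.82.0/24 -> directly connected

RTR-H, RTR-B, RTR-G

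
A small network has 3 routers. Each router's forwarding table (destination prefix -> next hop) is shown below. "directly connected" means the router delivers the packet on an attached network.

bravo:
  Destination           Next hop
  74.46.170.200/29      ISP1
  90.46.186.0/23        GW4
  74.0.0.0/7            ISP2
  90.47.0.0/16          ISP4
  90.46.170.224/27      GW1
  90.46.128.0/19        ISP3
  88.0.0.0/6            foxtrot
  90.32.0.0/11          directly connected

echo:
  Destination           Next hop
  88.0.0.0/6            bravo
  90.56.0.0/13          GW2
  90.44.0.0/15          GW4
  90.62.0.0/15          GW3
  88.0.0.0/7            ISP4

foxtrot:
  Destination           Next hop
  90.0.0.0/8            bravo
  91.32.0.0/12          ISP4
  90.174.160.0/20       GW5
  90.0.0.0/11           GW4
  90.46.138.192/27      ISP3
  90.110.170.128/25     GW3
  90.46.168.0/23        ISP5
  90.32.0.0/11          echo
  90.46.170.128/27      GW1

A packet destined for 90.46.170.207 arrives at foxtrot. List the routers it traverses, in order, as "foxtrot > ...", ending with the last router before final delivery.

foxtrot > echo > bravo

At foxtrot: longest match for 90.46.170.207 is 90.32.0.0/11 -> echo
At echo: longest match for 90.46.170.207 is 88.0.0.0/6 -> bravo
At bravo: longest match for 90.46.170.207 is 90.32.0.0/11 -> directly connected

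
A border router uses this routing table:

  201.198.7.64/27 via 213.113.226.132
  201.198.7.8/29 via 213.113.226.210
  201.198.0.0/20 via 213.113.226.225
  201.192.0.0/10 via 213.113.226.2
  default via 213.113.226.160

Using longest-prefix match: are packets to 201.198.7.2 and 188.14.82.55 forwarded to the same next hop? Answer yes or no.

no

201.198.7.2: longest match 201.198.0.0/20 -> 213.113.226.225
188.14.82.55: longest match 0.0.0.0/0 -> 213.113.226.160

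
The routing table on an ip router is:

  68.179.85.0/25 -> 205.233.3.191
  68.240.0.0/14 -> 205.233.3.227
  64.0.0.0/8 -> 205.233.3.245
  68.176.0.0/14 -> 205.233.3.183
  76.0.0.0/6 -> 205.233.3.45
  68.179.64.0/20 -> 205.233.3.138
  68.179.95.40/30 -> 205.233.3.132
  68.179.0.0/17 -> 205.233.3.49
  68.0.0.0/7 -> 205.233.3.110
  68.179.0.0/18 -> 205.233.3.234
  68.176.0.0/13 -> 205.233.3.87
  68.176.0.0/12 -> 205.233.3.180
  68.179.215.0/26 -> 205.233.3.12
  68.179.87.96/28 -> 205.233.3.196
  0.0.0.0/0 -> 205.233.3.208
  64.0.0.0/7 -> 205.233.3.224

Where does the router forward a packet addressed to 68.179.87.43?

205.233.3.49

Routes whose prefix contains 68.179.87.43:
  0.0.0.0/0 (default, matches everything) -> 205.233.3.208
  68.0.0.0/7 (68.0.0.0 - 69.255.255.255) -> 205.233.3.110
  68.176.0.0/12 (68.176.0.0 - 68.191.255.255) -> 205.233.3.180
  68.176.0.0/13 (68.176.0.0 - 68.183.255.255) -> 205.233.3.87
  68.176.0.0/14 (68.176.0.0 - 68.179.255.255) -> 205.233.3.183
  68.179.0.0/17 (68.179.0.0 - 68.179.127.255) -> 205.233.3.49
More-specific entries that do NOT match:
  68.179.95.40/30 (68.179.95.40 - 68.179.95.43) does not contain 68.179.87.43
  68.179.87.96/28 (68.179.87.96 - 68.179.87.111) does not contain 68.179.87.43
  68.179.215.0/26 (68.179.215.0 - 68.179.215.63) does not contain 68.179.87.43
  68.179.85.0/25 (68.179.85.0 - 68.179.85.127) does not contain 68.179.87.43
  68.179.64.0/20 (68.179.64.0 - 68.179.79.255) does not contain 68.179.87.43
  68.179.0.0/18 (68.179.0.0 - 68.179.63.255) does not contain 68.179.87.43
Longest matching prefix is /17 -> next hop 205.233.3.49.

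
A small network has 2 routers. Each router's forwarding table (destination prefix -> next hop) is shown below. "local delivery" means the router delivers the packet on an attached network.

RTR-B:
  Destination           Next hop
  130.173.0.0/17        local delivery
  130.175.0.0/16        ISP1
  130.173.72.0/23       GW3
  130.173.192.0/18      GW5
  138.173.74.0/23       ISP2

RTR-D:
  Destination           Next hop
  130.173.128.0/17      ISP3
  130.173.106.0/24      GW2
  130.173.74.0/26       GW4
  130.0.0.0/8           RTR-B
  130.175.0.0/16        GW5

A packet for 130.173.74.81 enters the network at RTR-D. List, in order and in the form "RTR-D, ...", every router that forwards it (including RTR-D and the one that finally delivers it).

RTR-D, RTR-B

At RTR-D: longest match for 130.173.74.81 is 130.0.0.0/8 -> RTR-B
At RTR-B: longest match for 130.173.74.81 is 130.173.0.0/17 -> local delivery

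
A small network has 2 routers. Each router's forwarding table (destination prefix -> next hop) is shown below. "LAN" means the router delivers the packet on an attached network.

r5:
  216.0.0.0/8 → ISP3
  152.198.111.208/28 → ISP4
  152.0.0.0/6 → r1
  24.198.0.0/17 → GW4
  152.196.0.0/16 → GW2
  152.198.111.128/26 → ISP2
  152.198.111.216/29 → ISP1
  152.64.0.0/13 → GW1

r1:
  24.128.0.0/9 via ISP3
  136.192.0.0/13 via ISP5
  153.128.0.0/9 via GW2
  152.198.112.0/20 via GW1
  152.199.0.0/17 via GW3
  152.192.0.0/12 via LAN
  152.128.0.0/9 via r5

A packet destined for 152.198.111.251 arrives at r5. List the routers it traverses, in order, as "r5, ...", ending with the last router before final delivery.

r5, r1

At r5: longest match for 152.198.111.251 is 152.0.0.0/6 -> r1
At r1: longest match for 152.198.111.251 is 152.192.0.0/12 -> LAN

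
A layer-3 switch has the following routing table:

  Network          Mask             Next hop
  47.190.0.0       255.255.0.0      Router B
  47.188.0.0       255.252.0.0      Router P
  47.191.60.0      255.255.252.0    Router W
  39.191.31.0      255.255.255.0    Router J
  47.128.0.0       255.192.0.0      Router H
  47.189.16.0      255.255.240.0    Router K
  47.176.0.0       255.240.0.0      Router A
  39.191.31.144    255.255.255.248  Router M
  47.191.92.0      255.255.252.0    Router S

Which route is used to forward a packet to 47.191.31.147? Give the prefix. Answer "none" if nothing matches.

Entries matching 47.191.31.147:
  47.128.0.0/10 (47.128.0.0 - 47.191.255.255)
  47.176.0.0/12 (47.176.0.0 - 47.191.255.255)
  47.188.0.0/14 (47.188.0.0 - 47.191.255.255)
Most specific is 47.188.0.0/14.

47.188.0.0/14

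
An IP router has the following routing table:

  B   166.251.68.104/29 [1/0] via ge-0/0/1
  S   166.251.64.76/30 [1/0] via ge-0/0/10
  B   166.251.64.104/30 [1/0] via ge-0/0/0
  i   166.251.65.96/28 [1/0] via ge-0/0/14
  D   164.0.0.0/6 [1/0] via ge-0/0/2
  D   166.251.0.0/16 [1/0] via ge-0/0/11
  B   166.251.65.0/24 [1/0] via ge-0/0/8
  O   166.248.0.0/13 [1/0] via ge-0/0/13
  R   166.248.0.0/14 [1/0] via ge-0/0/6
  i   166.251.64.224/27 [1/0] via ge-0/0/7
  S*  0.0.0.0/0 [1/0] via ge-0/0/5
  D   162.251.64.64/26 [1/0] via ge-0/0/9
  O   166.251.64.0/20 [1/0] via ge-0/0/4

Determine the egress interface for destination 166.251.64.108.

ge-0/0/4

Routes whose prefix contains 166.251.64.108:
  0.0.0.0/0 (default, matches everything) -> ge-0/0/5
  164.0.0.0/6 (164.0.0.0 - 167.255.255.255) -> ge-0/0/2
  166.248.0.0/13 (166.248.0.0 - 166.255.255.255) -> ge-0/0/13
  166.248.0.0/14 (166.248.0.0 - 166.251.255.255) -> ge-0/0/6
  166.251.0.0/16 (166.251.0.0 - 166.251.255.255) -> ge-0/0/11
  166.251.64.0/20 (166.251.64.0 - 166.251.79.255) -> ge-0/0/4
More-specific entries that do NOT match:
  166.251.64.76/30 (166.251.64.76 - 166.251.64.79) does not contain 166.251.64.108
  166.251.64.104/30 (166.251.64.104 - 166.251.64.107) does not contain 166.251.64.108
  166.251.68.104/29 (166.251.68.104 - 166.251.68.111) does not contain 166.251.64.108
  166.251.65.96/28 (166.251.65.96 - 166.251.65.111) does not contain 166.251.64.108
  166.251.64.224/27 (166.251.64.224 - 166.251.64.255) does not contain 166.251.64.108
  162.251.64.64/26 (162.251.64.64 - 162.251.64.127) does not contain 166.251.64.108
  166.251.65.0/24 (166.251.65.0 - 166.251.65.255) does not contain 166.251.64.108
Longest matching prefix is /20 -> interface ge-0/0/4.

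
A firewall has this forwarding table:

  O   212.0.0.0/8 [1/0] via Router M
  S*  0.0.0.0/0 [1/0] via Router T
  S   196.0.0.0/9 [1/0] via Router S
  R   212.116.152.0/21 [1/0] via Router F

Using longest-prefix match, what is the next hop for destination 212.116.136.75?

Router M

Routes whose prefix contains 212.116.136.75:
  0.0.0.0/0 (default, matches everything) -> Router T
  212.0.0.0/8 (212.0.0.0 - 212.255.255.255) -> Router M
More-specific entries that do NOT match:
  212.116.152.0/21 (212.116.152.0 - 212.116.159.255) does not contain 212.116.136.75
  196.0.0.0/9 (196.0.0.0 - 196.127.255.255) does not contain 212.116.136.75
Longest matching prefix is /8 -> next hop Router M.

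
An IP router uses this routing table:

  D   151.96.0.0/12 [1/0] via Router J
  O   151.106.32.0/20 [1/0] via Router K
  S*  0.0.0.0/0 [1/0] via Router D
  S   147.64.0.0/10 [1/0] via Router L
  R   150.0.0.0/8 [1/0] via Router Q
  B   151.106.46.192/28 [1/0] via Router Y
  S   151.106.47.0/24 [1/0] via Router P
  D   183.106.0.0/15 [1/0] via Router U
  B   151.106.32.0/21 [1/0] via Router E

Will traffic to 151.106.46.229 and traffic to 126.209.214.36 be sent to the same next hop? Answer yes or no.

151.106.46.229: longest match 151.106.32.0/20 -> Router K
126.209.214.36: longest match 0.0.0.0/0 -> Router D

no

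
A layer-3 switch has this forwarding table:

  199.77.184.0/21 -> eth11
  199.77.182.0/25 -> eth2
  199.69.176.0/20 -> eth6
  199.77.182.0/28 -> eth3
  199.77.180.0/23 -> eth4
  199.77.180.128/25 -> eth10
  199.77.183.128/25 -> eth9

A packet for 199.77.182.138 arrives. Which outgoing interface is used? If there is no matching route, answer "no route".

no route

No entry's prefix contains 199.77.182.138; there is no default route.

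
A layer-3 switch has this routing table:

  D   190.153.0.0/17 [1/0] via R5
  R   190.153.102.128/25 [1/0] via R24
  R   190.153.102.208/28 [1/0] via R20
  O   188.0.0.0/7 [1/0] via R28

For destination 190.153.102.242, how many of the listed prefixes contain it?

2

Prefixes containing 190.153.102.242:
  190.153.0.0/17 (190.153.0.0 - 190.153.127.255)
  190.153.102.128/25 (190.153.102.128 - 190.153.102.255)
Total matching entries: 2.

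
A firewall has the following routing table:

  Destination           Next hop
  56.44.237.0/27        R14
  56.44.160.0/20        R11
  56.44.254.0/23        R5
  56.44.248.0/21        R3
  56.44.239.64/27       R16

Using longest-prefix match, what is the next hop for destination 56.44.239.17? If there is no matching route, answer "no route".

no route

No entry's prefix contains 56.44.239.17; there is no default route.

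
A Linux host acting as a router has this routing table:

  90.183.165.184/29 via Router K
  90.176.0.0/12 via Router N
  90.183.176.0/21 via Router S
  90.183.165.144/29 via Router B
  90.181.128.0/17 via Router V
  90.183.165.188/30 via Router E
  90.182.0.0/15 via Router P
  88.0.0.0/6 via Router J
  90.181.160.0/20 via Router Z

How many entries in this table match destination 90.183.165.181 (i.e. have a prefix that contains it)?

3

Prefixes containing 90.183.165.181:
  88.0.0.0/6 (88.0.0.0 - 91.255.255.255)
  90.176.0.0/12 (90.176.0.0 - 90.191.255.255)
  90.182.0.0/15 (90.182.0.0 - 90.183.255.255)
Total matching entries: 3.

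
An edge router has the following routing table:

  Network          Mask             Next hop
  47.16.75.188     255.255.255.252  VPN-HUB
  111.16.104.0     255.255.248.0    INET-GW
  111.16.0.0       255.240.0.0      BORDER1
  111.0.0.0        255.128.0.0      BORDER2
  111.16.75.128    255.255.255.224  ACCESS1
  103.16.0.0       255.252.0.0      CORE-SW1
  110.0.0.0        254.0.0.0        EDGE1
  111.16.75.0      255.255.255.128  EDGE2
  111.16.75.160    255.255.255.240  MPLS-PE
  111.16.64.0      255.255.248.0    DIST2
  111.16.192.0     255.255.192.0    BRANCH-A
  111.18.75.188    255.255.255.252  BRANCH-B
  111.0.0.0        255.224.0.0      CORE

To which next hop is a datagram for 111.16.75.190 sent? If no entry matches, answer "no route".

BORDER1

Routes whose prefix contains 111.16.75.190:
  110.0.0.0/7 (110.0.0.0 - 111.255.255.255) -> EDGE1
  111.0.0.0/9 (111.0.0.0 - 111.127.255.255) -> BORDER2
  111.0.0.0/11 (111.0.0.0 - 111.31.255.255) -> CORE
  111.16.0.0/12 (111.16.0.0 - 111.31.255.255) -> BORDER1
More-specific entries that do NOT match:
  47.16.75.188/30 (47.16.75.188 - 47.16.75.191) does not contain 111.16.75.190
  111.18.75.188/30 (111.18.75.188 - 111.18.75.191) does not contain 111.16.75.190
  111.16.75.160/28 (111.16.75.160 - 111.16.75.175) does not contain 111.16.75.190
  111.16.75.128/27 (111.16.75.128 - 111.16.75.159) does not contain 111.16.75.190
  111.16.75.0/25 (111.16.75.0 - 111.16.75.127) does not contain 111.16.75.190
  111.16.104.0/21 (111.16.104.0 - 111.16.111.255) does not contain 111.16.75.190
  111.16.64.0/21 (111.16.64.0 - 111.16.71.255) does not contain 111.16.75.190
  111.16.192.0/18 (111.16.192.0 - 111.16.255.255) does not contain 111.16.75.190
  103.16.0.0/14 (103.16.0.0 - 103.19.255.255) does not contain 111.16.75.190
Longest matching prefix is /12 -> next hop BORDER1.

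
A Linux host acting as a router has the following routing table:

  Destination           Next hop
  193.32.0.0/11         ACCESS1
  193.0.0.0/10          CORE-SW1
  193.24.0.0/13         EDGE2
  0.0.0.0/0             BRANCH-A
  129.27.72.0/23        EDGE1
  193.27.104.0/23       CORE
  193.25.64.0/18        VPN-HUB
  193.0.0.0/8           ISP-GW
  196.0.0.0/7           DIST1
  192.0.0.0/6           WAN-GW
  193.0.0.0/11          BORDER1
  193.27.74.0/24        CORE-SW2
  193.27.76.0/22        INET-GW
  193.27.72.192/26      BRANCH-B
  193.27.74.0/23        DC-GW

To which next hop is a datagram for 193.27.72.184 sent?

EDGE2

Routes whose prefix contains 193.27.72.184:
  0.0.0.0/0 (default, matches everything) -> BRANCH-A
  192.0.0.0/6 (192.0.0.0 - 195.255.255.255) -> WAN-GW
  193.0.0.0/8 (193.0.0.0 - 193.255.255.255) -> ISP-GW
  193.0.0.0/10 (193.0.0.0 - 193.63.255.255) -> CORE-SW1
  193.0.0.0/11 (193.0.0.0 - 193.31.255.255) -> BORDER1
  193.24.0.0/13 (193.24.0.0 - 193.31.255.255) -> EDGE2
More-specific entries that do NOT match:
  193.27.72.192/26 (193.27.72.192 - 193.27.72.255) does not contain 193.27.72.184
  193.27.74.0/24 (193.27.74.0 - 193.27.74.255) does not contain 193.27.72.184
  129.27.72.0/23 (129.27.72.0 - 129.27.73.255) does not contain 193.27.72.184
  193.27.104.0/23 (193.27.104.0 - 193.27.105.255) does not contain 193.27.72.184
  193.27.74.0/23 (193.27.74.0 - 193.27.75.255) does not contain 193.27.72.184
  193.27.76.0/22 (193.27.76.0 - 193.27.79.255) does not contain 193.27.72.184
  193.25.64.0/18 (193.25.64.0 - 193.25.127.255) does not contain 193.27.72.184
Longest matching prefix is /13 -> next hop EDGE2.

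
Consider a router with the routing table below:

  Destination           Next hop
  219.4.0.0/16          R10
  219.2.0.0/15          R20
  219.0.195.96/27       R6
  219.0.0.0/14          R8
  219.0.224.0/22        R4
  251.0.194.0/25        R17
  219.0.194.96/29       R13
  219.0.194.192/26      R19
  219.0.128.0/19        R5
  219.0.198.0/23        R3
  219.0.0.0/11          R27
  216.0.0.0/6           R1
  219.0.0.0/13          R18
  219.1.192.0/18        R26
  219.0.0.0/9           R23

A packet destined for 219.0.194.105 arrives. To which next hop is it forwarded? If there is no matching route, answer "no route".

R8

Routes whose prefix contains 219.0.194.105:
  216.0.0.0/6 (216.0.0.0 - 219.255.255.255) -> R1
  219.0.0.0/9 (219.0.0.0 - 219.127.255.255) -> R23
  219.0.0.0/11 (219.0.0.0 - 219.31.255.255) -> R27
  219.0.0.0/13 (219.0.0.0 - 219.7.255.255) -> R18
  219.0.0.0/14 (219.0.0.0 - 219.3.255.255) -> R8
More-specific entries that do NOT match:
  219.0.194.96/29 (219.0.194.96 - 219.0.194.103) does not contain 219.0.194.105
  219.0.195.96/27 (219.0.195.96 - 219.0.195.127) does not contain 219.0.194.105
  219.0.194.192/26 (219.0.194.192 - 219.0.194.255) does not contain 219.0.194.105
  251.0.194.0/25 (251.0.194.0 - 251.0.194.127) does not contain 219.0.194.105
  219.0.198.0/23 (219.0.198.0 - 219.0.199.255) does not contain 219.0.194.105
  219.0.224.0/22 (219.0.224.0 - 219.0.227.255) does not contain 219.0.194.105
  219.0.128.0/19 (219.0.128.0 - 219.0.159.255) does not contain 219.0.194.105
  219.1.192.0/18 (219.1.192.0 - 219.1.255.255) does not contain 219.0.194.105
  219.4.0.0/16 (219.4.0.0 - 219.4.255.255) does not contain 219.0.194.105
  219.2.0.0/15 (219.2.0.0 - 219.3.255.255) does not contain 219.0.194.105
Longest matching prefix is /14 -> next hop R8.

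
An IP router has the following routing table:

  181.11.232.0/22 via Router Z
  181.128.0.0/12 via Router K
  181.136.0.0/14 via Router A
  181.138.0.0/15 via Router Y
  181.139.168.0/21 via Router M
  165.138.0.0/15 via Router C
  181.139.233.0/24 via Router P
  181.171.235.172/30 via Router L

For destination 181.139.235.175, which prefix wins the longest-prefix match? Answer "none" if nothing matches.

Entries matching 181.139.235.175:
  181.128.0.0/12 (181.128.0.0 - 181.143.255.255)
  181.136.0.0/14 (181.136.0.0 - 181.139.255.255)
  181.138.0.0/15 (181.138.0.0 - 181.139.255.255)
Most specific is 181.138.0.0/15.

181.138.0.0/15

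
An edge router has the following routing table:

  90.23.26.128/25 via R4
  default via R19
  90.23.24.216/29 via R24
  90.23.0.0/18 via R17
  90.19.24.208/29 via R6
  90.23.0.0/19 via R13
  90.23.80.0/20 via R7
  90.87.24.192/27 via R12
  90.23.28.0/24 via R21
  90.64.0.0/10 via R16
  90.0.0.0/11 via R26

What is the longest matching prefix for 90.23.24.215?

90.23.0.0/19

Entries matching 90.23.24.215:
  0.0.0.0/0 (default, matches everything)
  90.0.0.0/11 (90.0.0.0 - 90.31.255.255)
  90.23.0.0/18 (90.23.0.0 - 90.23.63.255)
  90.23.0.0/19 (90.23.0.0 - 90.23.31.255)
Most specific is 90.23.0.0/19.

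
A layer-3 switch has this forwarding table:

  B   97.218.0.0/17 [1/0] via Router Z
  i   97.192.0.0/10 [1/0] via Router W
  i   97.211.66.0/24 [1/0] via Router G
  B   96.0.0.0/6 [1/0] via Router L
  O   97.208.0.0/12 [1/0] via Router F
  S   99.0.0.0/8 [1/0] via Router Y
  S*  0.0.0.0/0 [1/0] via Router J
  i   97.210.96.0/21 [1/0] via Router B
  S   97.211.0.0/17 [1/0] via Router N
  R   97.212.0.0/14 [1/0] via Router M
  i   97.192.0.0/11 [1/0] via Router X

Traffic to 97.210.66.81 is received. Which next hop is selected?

Routes whose prefix contains 97.210.66.81:
  0.0.0.0/0 (default, matches everything) -> Router J
  96.0.0.0/6 (96.0.0.0 - 99.255.255.255) -> Router L
  97.192.0.0/10 (97.192.0.0 - 97.255.255.255) -> Router W
  97.192.0.0/11 (97.192.0.0 - 97.223.255.255) -> Router X
  97.208.0.0/12 (97.208.0.0 - 97.223.255.255) -> Router F
More-specific entries that do NOT match:
  97.211.66.0/24 (97.211.66.0 - 97.211.66.255) does not contain 97.210.66.81
  97.210.96.0/21 (97.210.96.0 - 97.210.103.255) does not contain 97.210.66.81
  97.218.0.0/17 (97.218.0.0 - 97.218.127.255) does not contain 97.210.66.81
  97.211.0.0/17 (97.211.0.0 - 97.211.127.255) does not contain 97.210.66.81
  97.212.0.0/14 (97.212.0.0 - 97.215.255.255) does not contain 97.210.66.81
Longest matching prefix is /12 -> next hop Router F.

Router F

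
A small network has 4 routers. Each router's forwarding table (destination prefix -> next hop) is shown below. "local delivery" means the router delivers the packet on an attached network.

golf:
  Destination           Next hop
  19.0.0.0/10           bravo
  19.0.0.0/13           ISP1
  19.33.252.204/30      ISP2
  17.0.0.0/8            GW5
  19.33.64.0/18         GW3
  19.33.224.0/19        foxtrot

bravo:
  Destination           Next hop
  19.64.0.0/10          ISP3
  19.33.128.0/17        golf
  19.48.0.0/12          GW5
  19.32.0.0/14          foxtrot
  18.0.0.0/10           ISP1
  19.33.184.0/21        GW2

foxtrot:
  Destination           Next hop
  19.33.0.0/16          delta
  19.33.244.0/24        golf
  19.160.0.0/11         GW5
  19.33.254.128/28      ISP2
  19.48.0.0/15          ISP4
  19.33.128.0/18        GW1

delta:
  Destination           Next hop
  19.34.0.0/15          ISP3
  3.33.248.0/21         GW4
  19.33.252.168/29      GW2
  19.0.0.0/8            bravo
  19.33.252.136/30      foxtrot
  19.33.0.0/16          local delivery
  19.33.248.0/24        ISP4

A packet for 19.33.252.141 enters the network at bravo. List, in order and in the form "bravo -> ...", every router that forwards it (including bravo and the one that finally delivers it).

At bravo: longest match for 19.33.252.141 is 19.33.128.0/17 -> golf
At golf: longest match for 19.33.252.141 is 19.33.224.0/19 -> foxtrot
At foxtrot: longest match for 19.33.252.141 is 19.33.0.0/16 -> delta
At delta: longest match for 19.33.252.141 is 19.33.0.0/16 -> local delivery

bravo -> golf -> foxtrot -> delta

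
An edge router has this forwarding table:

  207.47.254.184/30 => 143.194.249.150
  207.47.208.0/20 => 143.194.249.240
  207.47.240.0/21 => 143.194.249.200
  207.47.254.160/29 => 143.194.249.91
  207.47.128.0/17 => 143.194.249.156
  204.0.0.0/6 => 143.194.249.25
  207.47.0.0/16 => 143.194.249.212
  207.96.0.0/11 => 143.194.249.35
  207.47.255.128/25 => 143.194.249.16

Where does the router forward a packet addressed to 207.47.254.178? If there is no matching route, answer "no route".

Routes whose prefix contains 207.47.254.178:
  204.0.0.0/6 (204.0.0.0 - 207.255.255.255) -> 143.194.249.25
  207.47.0.0/16 (207.47.0.0 - 207.47.255.255) -> 143.194.249.212
  207.47.128.0/17 (207.47.128.0 - 207.47.255.255) -> 143.194.249.156
More-specific entries that do NOT match:
  207.47.254.184/30 (207.47.254.184 - 207.47.254.187) does not contain 207.47.254.178
  207.47.254.160/29 (207.47.254.160 - 207.47.254.167) does not contain 207.47.254.178
  207.47.255.128/25 (207.47.255.128 - 207.47.255.255) does not contain 207.47.254.178
  207.47.240.0/21 (207.47.240.0 - 207.47.247.255) does not contain 207.47.254.178
  207.47.208.0/20 (207.47.208.0 - 207.47.223.255) does not contain 207.47.254.178
Longest matching prefix is /17 -> next hop 143.194.249.156.

143.194.249.156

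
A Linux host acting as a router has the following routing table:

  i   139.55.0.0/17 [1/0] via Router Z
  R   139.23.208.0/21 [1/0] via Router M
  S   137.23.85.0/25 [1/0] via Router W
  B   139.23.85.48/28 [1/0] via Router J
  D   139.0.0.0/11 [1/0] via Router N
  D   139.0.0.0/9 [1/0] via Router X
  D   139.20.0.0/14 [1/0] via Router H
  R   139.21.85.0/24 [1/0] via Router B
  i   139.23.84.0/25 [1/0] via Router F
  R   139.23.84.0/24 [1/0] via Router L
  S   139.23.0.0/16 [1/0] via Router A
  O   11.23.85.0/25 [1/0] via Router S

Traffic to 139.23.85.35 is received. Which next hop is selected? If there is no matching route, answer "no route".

Routes whose prefix contains 139.23.85.35:
  139.0.0.0/9 (139.0.0.0 - 139.127.255.255) -> Router X
  139.0.0.0/11 (139.0.0.0 - 139.31.255.255) -> Router N
  139.20.0.0/14 (139.20.0.0 - 139.23.255.255) -> Router H
  139.23.0.0/16 (139.23.0.0 - 139.23.255.255) -> Router A
More-specific entries that do NOT match:
  139.23.85.48/28 (139.23.85.48 - 139.23.85.63) does not contain 139.23.85.35
  137.23.85.0/25 (137.23.85.0 - 137.23.85.127) does not contain 139.23.85.35
  139.23.84.0/25 (139.23.84.0 - 139.23.84.127) does not contain 139.23.85.35
  11.23.85.0/25 (11.23.85.0 - 11.23.85.127) does not contain 139.23.85.35
  139.21.85.0/24 (139.21.85.0 - 139.21.85.255) does not contain 139.23.85.35
  139.23.84.0/24 (139.23.84.0 - 139.23.84.255) does not contain 139.23.85.35
  139.23.208.0/21 (139.23.208.0 - 139.23.215.255) does not contain 139.23.85.35
  139.55.0.0/17 (139.55.0.0 - 139.55.127.255) does not contain 139.23.85.35
Longest matching prefix is /16 -> next hop Router A.

Router A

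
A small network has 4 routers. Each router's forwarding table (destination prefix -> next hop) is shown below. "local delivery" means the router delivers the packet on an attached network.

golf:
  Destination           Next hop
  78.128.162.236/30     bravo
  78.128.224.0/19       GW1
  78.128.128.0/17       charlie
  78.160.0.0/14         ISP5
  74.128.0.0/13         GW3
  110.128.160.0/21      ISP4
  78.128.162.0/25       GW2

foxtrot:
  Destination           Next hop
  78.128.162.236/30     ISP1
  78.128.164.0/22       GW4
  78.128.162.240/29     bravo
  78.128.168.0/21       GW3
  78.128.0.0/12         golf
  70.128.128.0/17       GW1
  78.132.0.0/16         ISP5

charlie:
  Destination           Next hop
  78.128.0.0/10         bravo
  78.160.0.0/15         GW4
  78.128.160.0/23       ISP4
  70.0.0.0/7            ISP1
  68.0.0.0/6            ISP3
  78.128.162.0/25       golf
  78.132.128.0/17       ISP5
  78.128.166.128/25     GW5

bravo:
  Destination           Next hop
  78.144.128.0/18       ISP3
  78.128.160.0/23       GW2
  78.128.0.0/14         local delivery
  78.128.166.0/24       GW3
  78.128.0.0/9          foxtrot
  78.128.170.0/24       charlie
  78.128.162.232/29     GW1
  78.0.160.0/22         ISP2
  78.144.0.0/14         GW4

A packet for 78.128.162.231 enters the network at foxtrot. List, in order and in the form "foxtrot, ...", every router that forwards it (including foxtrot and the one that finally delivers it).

At foxtrot: longest match for 78.128.162.231 is 78.128.0.0/12 -> golf
At golf: longest match for 78.128.162.231 is 78.128.128.0/17 -> charlie
At charlie: longest match for 78.128.162.231 is 78.128.0.0/10 -> bravo
At bravo: longest match for 78.128.162.231 is 78.128.0.0/14 -> local delivery

foxtrot, golf, charlie, bravo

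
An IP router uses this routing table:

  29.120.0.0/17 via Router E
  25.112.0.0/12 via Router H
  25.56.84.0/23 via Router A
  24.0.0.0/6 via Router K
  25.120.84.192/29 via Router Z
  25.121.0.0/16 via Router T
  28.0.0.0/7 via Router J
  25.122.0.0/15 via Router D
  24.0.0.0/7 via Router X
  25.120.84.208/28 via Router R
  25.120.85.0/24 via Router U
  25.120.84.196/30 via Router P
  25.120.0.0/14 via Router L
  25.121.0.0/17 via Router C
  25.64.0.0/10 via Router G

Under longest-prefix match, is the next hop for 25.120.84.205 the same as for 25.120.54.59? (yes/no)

25.120.84.205: longest match 25.120.0.0/14 -> Router L
25.120.54.59: longest match 25.120.0.0/14 -> Router L

yes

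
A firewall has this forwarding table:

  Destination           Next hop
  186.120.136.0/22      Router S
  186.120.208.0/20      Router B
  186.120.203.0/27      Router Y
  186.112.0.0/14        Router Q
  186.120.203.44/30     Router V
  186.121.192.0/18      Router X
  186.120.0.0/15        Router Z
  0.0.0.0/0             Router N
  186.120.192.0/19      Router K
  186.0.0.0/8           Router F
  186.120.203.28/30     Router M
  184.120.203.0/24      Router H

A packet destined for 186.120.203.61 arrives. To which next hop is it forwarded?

Routes whose prefix contains 186.120.203.61:
  0.0.0.0/0 (default, matches everything) -> Router N
  186.0.0.0/8 (186.0.0.0 - 186.255.255.255) -> Router F
  186.120.0.0/15 (186.120.0.0 - 186.121.255.255) -> Router Z
  186.120.192.0/19 (186.120.192.0 - 186.120.223.255) -> Router K
More-specific entries that do NOT match:
  186.120.203.44/30 (186.120.203.44 - 186.120.203.47) does not contain 186.120.203.61
  186.120.203.28/30 (186.120.203.28 - 186.120.203.31) does not contain 186.120.203.61
  186.120.203.0/27 (186.120.203.0 - 186.120.203.31) does not contain 186.120.203.61
  184.120.203.0/24 (184.120.203.0 - 184.120.203.255) does not contain 186.120.203.61
  186.120.136.0/22 (186.120.136.0 - 186.120.139.255) does not contain 186.120.203.61
  186.120.208.0/20 (186.120.208.0 - 186.120.223.255) does not contain 186.120.203.61
Longest matching prefix is /19 -> next hop Router K.

Router K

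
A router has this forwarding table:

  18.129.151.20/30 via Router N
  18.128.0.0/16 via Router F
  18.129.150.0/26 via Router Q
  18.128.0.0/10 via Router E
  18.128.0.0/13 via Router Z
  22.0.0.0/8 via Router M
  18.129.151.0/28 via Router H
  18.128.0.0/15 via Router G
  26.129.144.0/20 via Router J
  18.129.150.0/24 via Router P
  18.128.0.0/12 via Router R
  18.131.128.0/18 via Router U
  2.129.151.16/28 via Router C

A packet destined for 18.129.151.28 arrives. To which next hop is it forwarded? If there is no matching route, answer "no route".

Router G

Routes whose prefix contains 18.129.151.28:
  18.128.0.0/10 (18.128.0.0 - 18.191.255.255) -> Router E
  18.128.0.0/12 (18.128.0.0 - 18.143.255.255) -> Router R
  18.128.0.0/13 (18.128.0.0 - 18.135.255.255) -> Router Z
  18.128.0.0/15 (18.128.0.0 - 18.129.255.255) -> Router G
More-specific entries that do NOT match:
  18.129.151.20/30 (18.129.151.20 - 18.129.151.23) does not contain 18.129.151.28
  18.129.151.0/28 (18.129.151.0 - 18.129.151.15) does not contain 18.129.151.28
  2.129.151.16/28 (2.129.151.16 - 2.129.151.31) does not contain 18.129.151.28
  18.129.150.0/26 (18.129.150.0 - 18.129.150.63) does not contain 18.129.151.28
  18.129.150.0/24 (18.129.150.0 - 18.129.150.255) does not contain 18.129.151.28
  26.129.144.0/20 (26.129.144.0 - 26.129.159.255) does not contain 18.129.151.28
  18.131.128.0/18 (18.131.128.0 - 18.131.191.255) does not contain 18.129.151.28
  18.128.0.0/16 (18.128.0.0 - 18.128.255.255) does not contain 18.129.151.28
Longest matching prefix is /15 -> next hop Router G.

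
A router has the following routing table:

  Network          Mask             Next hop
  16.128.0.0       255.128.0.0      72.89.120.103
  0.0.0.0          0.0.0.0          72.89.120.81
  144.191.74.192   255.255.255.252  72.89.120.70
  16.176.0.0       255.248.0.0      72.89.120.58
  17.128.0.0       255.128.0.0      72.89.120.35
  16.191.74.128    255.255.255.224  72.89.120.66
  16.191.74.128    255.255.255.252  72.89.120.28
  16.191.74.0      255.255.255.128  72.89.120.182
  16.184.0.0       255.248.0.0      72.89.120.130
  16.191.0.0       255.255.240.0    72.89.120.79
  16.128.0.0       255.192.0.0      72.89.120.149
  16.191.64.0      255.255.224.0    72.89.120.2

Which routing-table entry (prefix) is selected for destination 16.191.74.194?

Entries matching 16.191.74.194:
  0.0.0.0/0 (default, matches everything)
  16.128.0.0/9 (16.128.0.0 - 16.255.255.255)
  16.128.0.0/10 (16.128.0.0 - 16.191.255.255)
  16.184.0.0/13 (16.184.0.0 - 16.191.255.255)
  16.191.64.0/19 (16.191.64.0 - 16.191.95.255)
Most specific is 16.191.64.0/19.

16.191.64.0/19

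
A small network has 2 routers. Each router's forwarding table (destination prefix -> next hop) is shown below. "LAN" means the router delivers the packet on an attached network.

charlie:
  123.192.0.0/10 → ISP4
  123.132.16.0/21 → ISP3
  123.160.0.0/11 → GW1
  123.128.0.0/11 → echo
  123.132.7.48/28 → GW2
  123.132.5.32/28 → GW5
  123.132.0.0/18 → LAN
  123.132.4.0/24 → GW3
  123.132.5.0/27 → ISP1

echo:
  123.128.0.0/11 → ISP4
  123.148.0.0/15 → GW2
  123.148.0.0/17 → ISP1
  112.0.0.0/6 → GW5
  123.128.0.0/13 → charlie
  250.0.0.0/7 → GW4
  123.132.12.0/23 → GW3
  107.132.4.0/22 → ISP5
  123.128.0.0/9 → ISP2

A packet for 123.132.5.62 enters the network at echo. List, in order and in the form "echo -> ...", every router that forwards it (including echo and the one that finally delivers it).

echo -> charlie

At echo: longest match for 123.132.5.62 is 123.128.0.0/13 -> charlie
At charlie: longest match for 123.132.5.62 is 123.132.0.0/18 -> LAN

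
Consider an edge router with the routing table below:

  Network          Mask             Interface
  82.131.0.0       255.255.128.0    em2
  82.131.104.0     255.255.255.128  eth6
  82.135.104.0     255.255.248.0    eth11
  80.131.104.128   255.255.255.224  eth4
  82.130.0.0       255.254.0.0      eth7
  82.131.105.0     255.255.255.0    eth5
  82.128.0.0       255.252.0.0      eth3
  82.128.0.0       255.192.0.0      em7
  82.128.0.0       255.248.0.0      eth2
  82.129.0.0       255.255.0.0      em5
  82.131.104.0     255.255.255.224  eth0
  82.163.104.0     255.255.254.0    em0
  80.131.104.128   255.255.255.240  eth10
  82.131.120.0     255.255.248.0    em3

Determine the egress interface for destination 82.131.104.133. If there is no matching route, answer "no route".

em2

Routes whose prefix contains 82.131.104.133:
  82.128.0.0/10 (82.128.0.0 - 82.191.255.255) -> em7
  82.128.0.0/13 (82.128.0.0 - 82.135.255.255) -> eth2
  82.128.0.0/14 (82.128.0.0 - 82.131.255.255) -> eth3
  82.130.0.0/15 (82.130.0.0 - 82.131.255.255) -> eth7
  82.131.0.0/17 (82.131.0.0 - 82.131.127.255) -> em2
More-specific entries that do NOT match:
  80.131.104.128/28 (80.131.104.128 - 80.131.104.143) does not contain 82.131.104.133
  80.131.104.128/27 (80.131.104.128 - 80.131.104.159) does not contain 82.131.104.133
  82.131.104.0/27 (82.131.104.0 - 82.131.104.31) does not contain 82.131.104.133
  82.131.104.0/25 (82.131.104.0 - 82.131.104.127) does not contain 82.131.104.133
  82.131.105.0/24 (82.131.105.0 - 82.131.105.255) does not contain 82.131.104.133
  82.163.104.0/23 (82.163.104.0 - 82.163.105.255) does not contain 82.131.104.133
  82.135.104.0/21 (82.135.104.0 - 82.135.111.255) does not contain 82.131.104.133
  82.131.120.0/21 (82.131.120.0 - 82.131.127.255) does not contain 82.131.104.133
Longest matching prefix is /17 -> interface em2.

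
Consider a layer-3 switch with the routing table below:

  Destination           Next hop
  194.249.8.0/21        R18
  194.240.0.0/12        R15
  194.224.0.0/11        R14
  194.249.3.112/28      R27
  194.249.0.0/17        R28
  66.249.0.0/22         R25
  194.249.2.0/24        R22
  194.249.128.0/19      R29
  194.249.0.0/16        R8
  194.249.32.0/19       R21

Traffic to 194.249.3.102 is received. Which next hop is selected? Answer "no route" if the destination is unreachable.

R28

Routes whose prefix contains 194.249.3.102:
  194.224.0.0/11 (194.224.0.0 - 194.255.255.255) -> R14
  194.240.0.0/12 (194.240.0.0 - 194.255.255.255) -> R15
  194.249.0.0/16 (194.249.0.0 - 194.249.255.255) -> R8
  194.249.0.0/17 (194.249.0.0 - 194.249.127.255) -> R28
More-specific entries that do NOT match:
  194.249.3.112/28 (194.249.3.112 - 194.249.3.127) does not contain 194.249.3.102
  194.249.2.0/24 (194.249.2.0 - 194.249.2.255) does not contain 194.249.3.102
  66.249.0.0/22 (66.249.0.0 - 66.249.3.255) does not contain 194.249.3.102
  194.249.8.0/21 (194.249.8.0 - 194.249.15.255) does not contain 194.249.3.102
  194.249.128.0/19 (194.249.128.0 - 194.249.159.255) does not contain 194.249.3.102
  194.249.32.0/19 (194.249.32.0 - 194.249.63.255) does not contain 194.249.3.102
Longest matching prefix is /17 -> next hop R28.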